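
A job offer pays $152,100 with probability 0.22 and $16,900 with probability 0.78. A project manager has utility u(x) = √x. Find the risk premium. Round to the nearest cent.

E[u] = 0.22·√152100 + 0.78·√16900 = 0.22·390 + 0.78·130 = 187.2
CE = (187.2)² = 35043.84
Risk premium = EV − CE = 46644 − 35043.84 = 11600.16

$11,600.16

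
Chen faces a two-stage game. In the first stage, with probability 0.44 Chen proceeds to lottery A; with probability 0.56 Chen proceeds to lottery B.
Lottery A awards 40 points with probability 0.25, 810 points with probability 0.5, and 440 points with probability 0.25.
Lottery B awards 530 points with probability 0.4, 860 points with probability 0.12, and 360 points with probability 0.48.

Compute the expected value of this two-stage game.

504.28 points

EV(A) = 0.25 × 40 + 0.5 × 810 + 0.25 × 440 = 10 + 405 + 110 = 525
EV(B) = 0.4 × 530 + 0.12 × 860 + 0.48 × 360 = 212 + 103.2 + 172.8 = 488
Overall = 0.44 × 525 + 0.56 × 488 = 231 + 273.28 = 504.28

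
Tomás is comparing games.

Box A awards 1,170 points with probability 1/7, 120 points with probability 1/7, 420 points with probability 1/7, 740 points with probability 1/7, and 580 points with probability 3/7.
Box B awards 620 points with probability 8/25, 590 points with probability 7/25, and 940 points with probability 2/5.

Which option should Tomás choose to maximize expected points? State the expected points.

Box A = 1/7 × 1170 + 1/7 × 120 + 1/7 × 420 + 1/7 × 740 + 3/7 × 580 = 167.1429 + 17.1429 + 60 + 105.7143 + 248.5714 = 598.5714
Box B = 8/25 × 620 + 7/25 × 590 + 2/5 × 940 = 198.4 + 165.2 + 376 = 739.6

Box B (739.6 points)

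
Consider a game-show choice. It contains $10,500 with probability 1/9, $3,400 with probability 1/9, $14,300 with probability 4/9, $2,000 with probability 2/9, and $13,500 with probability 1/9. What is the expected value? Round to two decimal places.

EV = 1/9 × 10500 + 1/9 × 3400 + 4/9 × 14300 + 2/9 × 2000 + 1/9 × 13500 = 1166.6667 + 377.7778 + 6355.5556 + 444.4444 + 1500 = 9844.4444

$9,844.44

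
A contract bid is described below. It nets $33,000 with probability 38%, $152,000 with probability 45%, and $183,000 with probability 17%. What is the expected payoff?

$112,050

EV = 0.38 × 33000 + 0.45 × 152000 + 0.17 × 183000 = 12540 + 68400 + 31110 = 112050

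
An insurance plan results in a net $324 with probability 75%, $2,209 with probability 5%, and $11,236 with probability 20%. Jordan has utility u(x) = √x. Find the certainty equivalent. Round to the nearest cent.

E[u] = 0.75·√324 + 0.05·√2209 + 0.2·√11236 = 0.75·18 + 0.05·47 + 0.2·106 = 37.05
CE = (37.05)² = 1372.7025

$1,372.70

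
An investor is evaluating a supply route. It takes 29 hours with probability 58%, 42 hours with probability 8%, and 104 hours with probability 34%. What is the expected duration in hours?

EV = 0.58 × 29 + 0.08 × 42 + 0.34 × 104 = 16.82 + 3.36 + 35.36 = 55.54

55.54 hours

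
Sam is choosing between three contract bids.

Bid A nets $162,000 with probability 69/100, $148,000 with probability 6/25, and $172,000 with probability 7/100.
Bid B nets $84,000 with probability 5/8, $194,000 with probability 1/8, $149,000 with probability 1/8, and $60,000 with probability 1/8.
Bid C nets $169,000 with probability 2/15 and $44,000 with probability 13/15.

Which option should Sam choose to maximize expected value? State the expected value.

Bid A = 69/100 × 162000 + 6/25 × 148000 + 7/100 × 172000 = 111780 + 35520 + 12040 = 159340
Bid B = 5/8 × 84000 + 1/8 × 194000 + 1/8 × 149000 + 1/8 × 60000 = 52500 + 24250 + 18625 + 7500 = 102875
Bid C = 2/15 × 169000 + 13/15 × 44000 = 22533.3333 + 38133.3333 = 60666.6667

Bid A ($159,340)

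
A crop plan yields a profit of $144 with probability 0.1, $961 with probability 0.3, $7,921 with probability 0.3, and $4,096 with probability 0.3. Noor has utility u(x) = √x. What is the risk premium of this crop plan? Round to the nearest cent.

E[u] = 0.1·√144 + 0.3·√961 + 0.3·√7921 + 0.3·√4096 = 0.1·12 + 0.3·31 + 0.3·89 + 0.3·64 = 56.4
CE = (56.4)² = 3180.96
Risk premium = EV − CE = 3907.8 − 3180.96 = 726.84

$726.84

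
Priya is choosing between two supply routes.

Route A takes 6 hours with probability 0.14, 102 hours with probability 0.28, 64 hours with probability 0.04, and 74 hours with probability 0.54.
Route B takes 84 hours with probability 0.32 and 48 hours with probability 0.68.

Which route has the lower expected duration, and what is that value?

Route B (59.52 hours)

Route A = 0.14 × 6 + 0.28 × 102 + 0.04 × 64 + 0.54 × 74 = 0.84 + 28.56 + 2.56 + 39.96 = 71.92
Route B = 0.32 × 84 + 0.68 × 48 = 26.88 + 32.64 = 59.52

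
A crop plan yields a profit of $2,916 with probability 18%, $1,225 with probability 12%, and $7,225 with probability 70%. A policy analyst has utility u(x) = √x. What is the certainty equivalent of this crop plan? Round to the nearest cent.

E[u] = 0.18·√2916 + 0.12·√1225 + 0.7·√7225 = 0.18·54 + 0.12·35 + 0.7·85 = 73.42
CE = (73.42)² = 5390.4964

$5,390.50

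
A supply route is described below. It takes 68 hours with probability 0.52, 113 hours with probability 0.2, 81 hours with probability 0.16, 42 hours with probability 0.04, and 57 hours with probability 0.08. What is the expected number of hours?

77.16 hours

EV = 0.52 × 68 + 0.2 × 113 + 0.16 × 81 + 0.04 × 42 + 0.08 × 57 = 35.36 + 22.6 + 12.96 + 1.68 + 4.56 = 77.16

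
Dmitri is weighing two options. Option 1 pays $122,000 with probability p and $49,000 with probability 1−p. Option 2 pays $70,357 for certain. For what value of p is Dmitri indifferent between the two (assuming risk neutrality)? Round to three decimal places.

p = 0.293

p·122000 + (1−p)·49000 = 70357
73000p + 49000 = 70357
p = (70357 − 49000) / 73000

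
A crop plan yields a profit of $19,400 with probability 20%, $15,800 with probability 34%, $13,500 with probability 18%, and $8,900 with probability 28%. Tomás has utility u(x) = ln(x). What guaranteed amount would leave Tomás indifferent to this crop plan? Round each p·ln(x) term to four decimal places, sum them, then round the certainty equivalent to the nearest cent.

$13,626.89

E[u] = 0.2·ln(19400) + 0.34·ln(15800) + 0.18·ln(13500) + 0.28·ln(8900) = 1.9746 + 3.2870 + 1.7119 + 2.5463 = 9.5198
CE = e^9.5198 ≈ 13626.89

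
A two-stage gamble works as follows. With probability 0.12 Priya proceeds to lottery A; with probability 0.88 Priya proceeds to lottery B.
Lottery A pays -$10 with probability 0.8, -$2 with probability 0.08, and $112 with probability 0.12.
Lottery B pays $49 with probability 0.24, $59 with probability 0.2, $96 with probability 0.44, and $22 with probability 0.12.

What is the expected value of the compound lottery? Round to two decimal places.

$60.86

EV(A) = 0.8 × (-10) + 0.08 × (-2) + 0.12 × 112 = -8 − 0.16 + 13.44 = 5.28
EV(B) = 0.24 × 49 + 0.2 × 59 + 0.44 × 96 + 0.12 × 22 = 11.76 + 11.8 + 42.24 + 2.64 = 68.44
Overall = 0.12 × 5.28 + 0.88 × 68.44 = 0.6336 + 60.2272 = 60.8608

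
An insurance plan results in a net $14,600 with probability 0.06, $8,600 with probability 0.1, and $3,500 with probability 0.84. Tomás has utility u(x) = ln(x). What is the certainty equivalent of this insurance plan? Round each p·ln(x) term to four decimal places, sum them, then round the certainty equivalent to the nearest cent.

$4,171.79

E[u] = 0.06·ln(14600) + 0.1·ln(8600) + 0.84·ln(3500) = 0.5753 + 0.9060 + 6.8548 = 8.3361
CE = e^8.3361 ≈ 4171.79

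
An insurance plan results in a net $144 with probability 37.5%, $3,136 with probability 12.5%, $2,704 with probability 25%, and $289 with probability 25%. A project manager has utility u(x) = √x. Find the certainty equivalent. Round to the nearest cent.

$826.56

E[u] = 0.375·√144 + 0.125·√3136 + 0.25·√2704 + 0.25·√289 = 0.375·12 + 0.125·56 + 0.25·52 + 0.25·17 = 28.75
CE = (28.75)² = 826.5625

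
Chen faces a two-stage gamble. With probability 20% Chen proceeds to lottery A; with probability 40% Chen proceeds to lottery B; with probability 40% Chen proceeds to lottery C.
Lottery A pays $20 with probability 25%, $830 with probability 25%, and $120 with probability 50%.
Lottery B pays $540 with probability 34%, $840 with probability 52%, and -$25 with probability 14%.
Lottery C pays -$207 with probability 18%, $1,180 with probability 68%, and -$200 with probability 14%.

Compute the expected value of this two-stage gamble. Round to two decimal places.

EV(A) = 0.25 × 20 + 0.25 × 830 + 0.5 × 120 = 5 + 207.5 + 60 = 272.5
EV(B) = 0.34 × 540 + 0.52 × 840 + 0.14 × (-25) = 183.6 + 436.8 − 3.5 = 616.9
EV(C) = 0.18 × (-207) + 0.68 × 1180 + 0.14 × (-200) = -37.26 + 802.4 − 28 = 737.14
Overall = 0.2 × 272.5 + 0.4 × 616.9 + 0.4 × 737.14 = 54.5 + 246.76 + 294.856 = 596.116

$596.12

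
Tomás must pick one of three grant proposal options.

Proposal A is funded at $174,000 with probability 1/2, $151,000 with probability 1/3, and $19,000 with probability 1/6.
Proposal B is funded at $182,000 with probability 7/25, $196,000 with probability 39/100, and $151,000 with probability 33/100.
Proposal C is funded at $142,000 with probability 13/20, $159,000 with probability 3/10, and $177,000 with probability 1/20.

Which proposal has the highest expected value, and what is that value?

Proposal A = 1/2 × 174000 + 1/3 × 151000 + 1/6 × 19000 = 87000 + 50333.3333 + 3166.6667 = 140500
Proposal B = 7/25 × 182000 + 39/100 × 196000 + 33/100 × 151000 = 50960 + 76440 + 49830 = 177230
Proposal C = 13/20 × 142000 + 3/10 × 159000 + 1/20 × 177000 = 92300 + 47700 + 8850 = 148850

Proposal B ($177,230)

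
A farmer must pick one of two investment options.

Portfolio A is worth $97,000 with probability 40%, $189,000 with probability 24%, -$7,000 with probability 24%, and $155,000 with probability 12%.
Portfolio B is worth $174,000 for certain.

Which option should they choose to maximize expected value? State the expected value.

Portfolio A = 0.4 × 97000 + 0.24 × 189000 + 0.24 × (-7000) + 0.12 × 155000 = 38800 + 45360 − 1680 + 18600 = 101080
Portfolio B: 174000 (certain)

Portfolio B ($174,000)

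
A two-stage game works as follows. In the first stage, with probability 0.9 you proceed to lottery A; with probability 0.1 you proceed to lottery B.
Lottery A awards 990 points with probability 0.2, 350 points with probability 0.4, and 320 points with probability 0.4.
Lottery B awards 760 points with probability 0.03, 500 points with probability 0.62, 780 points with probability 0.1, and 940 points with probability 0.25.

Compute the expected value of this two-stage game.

483.98 points

EV(A) = 0.2 × 990 + 0.4 × 350 + 0.4 × 320 = 198 + 140 + 128 = 466
EV(B) = 0.03 × 760 + 0.62 × 500 + 0.1 × 780 + 0.25 × 940 = 22.8 + 310 + 78 + 235 = 645.8
Overall = 0.9 × 466 + 0.1 × 645.8 = 419.4 + 64.58 = 483.98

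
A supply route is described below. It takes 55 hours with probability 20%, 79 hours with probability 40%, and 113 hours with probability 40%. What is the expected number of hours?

87.8 hours

EV = 0.2 × 55 + 0.4 × 79 + 0.4 × 113 = 11 + 31.6 + 45.2 = 87.8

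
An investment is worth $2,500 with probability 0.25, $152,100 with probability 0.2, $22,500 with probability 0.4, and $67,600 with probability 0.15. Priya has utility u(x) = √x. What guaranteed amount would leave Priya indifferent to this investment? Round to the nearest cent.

$35,910.25

E[u] = 0.25·√2500 + 0.2·√152100 + 0.4·√22500 + 0.15·√67600 = 0.25·50 + 0.2·390 + 0.4·150 + 0.15·260 = 189.5
CE = (189.5)² = 35910.25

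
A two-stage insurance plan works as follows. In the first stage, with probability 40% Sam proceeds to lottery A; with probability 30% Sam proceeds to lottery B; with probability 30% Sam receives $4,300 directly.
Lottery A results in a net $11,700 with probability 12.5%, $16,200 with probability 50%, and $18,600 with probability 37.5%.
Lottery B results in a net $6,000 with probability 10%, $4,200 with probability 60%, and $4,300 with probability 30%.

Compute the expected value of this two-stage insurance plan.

EV(A) = 0.125 × 11700 + 0.5 × 16200 + 0.375 × 18600 = 1462.5 + 8100 + 6975 = 16537.5
EV(B) = 0.1 × 6000 + 0.6 × 4200 + 0.3 × 4300 = 600 + 2520 + 1290 = 4410
Branch C: 4300 (certain)
Overall = 0.4 × 16537.5 + 0.3 × 4410 + 0.3 × 4300 = 6615 + 1323 + 1290 = 9228

$9,228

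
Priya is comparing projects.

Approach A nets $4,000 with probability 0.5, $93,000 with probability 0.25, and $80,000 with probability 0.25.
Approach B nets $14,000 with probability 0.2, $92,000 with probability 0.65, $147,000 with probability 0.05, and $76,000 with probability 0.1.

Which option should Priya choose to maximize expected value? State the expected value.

Approach B ($77,550)

Approach A = 0.5 × 4000 + 0.25 × 93000 + 0.25 × 80000 = 2000 + 23250 + 20000 = 45250
Approach B = 0.2 × 14000 + 0.65 × 92000 + 0.05 × 147000 + 0.1 × 76000 = 2800 + 59800 + 7350 + 7600 = 77550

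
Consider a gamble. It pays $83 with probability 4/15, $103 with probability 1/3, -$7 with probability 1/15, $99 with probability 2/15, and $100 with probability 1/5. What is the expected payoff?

$89.20

EV = 4/15 × 83 + 1/3 × 103 + 1/15 × (-7) + 2/15 × 99 + 1/5 × 100 = 22.1333 + 34.3333 − 0.4667 + 13.2 + 20 = 89.2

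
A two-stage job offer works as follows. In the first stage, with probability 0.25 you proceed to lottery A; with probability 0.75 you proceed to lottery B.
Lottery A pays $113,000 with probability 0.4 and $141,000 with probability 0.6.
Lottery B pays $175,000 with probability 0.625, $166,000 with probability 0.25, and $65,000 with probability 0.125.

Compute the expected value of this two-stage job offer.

$151,700

EV(A) = 0.4 × 113000 + 0.6 × 141000 = 45200 + 84600 = 129800
EV(B) = 0.625 × 175000 + 0.25 × 166000 + 0.125 × 65000 = 109375 + 41500 + 8125 = 159000
Overall = 0.25 × 129800 + 0.75 × 159000 = 32450 + 119250 = 151700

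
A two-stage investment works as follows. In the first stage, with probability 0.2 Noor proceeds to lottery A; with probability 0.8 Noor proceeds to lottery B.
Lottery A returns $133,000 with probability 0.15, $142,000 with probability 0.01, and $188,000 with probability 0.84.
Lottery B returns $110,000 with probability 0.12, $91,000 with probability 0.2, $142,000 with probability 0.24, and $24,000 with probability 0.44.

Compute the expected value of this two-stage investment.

EV(A) = 0.15 × 133000 + 0.01 × 142000 + 0.84 × 188000 = 19950 + 1420 + 157920 = 179290
EV(B) = 0.12 × 110000 + 0.2 × 91000 + 0.24 × 142000 + 0.44 × 24000 = 13200 + 18200 + 34080 + 10560 = 76040
Overall = 0.2 × 179290 + 0.8 × 76040 = 35858 + 60832 = 96690

$96,690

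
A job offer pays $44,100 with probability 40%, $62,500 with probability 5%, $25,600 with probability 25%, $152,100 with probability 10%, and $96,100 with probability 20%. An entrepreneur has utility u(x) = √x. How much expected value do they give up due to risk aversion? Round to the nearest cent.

E[u] = 0.4·√44100 + 0.05·√62500 + 0.25·√25600 + 0.1·√152100 + 0.2·√96100 = 0.4·210 + 0.05·250 + 0.25·160 + 0.1·390 + 0.2·310 = 237.5
CE = (237.5)² = 56406.25
Risk premium = EV − CE = 61595 − 56406.25 = 5188.75

$5,188.75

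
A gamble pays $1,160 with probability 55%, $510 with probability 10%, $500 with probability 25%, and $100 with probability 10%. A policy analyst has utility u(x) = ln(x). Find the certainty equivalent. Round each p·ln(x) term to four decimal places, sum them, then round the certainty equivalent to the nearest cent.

E[u] = 0.55·ln(1160) + 0.1·ln(510) + 0.25·ln(500) + 0.1·ln(100) = 3.8809 + 0.6234 + 1.5537 + 0.4605 = 6.5185
CE = e^6.5185 ≈ 677.56

$677.56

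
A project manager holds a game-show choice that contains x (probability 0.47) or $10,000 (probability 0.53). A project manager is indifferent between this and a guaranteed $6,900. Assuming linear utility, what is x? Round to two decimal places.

x = $3,404.26

0.47·x + 0.53·10000 = 6900
0.47·x = 6900 − 5300 = 1600
x = 1600 / 0.47 = 3404.2553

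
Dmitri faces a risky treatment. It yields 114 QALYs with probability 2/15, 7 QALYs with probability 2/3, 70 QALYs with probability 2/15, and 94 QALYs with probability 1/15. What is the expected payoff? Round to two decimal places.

EV = 2/15 × 114 + 2/3 × 7 + 2/15 × 70 + 1/15 × 94 = 15.2 + 4.6667 + 9.3333 + 6.2667 = 35.4667

35.47 QALYs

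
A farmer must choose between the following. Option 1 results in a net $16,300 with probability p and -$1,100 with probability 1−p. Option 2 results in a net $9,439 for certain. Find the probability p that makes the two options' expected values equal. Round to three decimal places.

p·16300 + (1−p)·(-1100) = 9439
17400p − 1100 = 9439
p = (9439 + 1100) / 17400

p = 0.606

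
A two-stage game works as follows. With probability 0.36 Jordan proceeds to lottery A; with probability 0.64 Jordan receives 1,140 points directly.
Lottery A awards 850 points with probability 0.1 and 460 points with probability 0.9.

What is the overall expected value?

EV(A) = 0.1 × 850 + 0.9 × 460 = 85 + 414 = 499
Branch B: 1140 (certain)
Overall = 0.36 × 499 + 0.64 × 1140 = 179.64 + 729.6 = 909.24

909.24 points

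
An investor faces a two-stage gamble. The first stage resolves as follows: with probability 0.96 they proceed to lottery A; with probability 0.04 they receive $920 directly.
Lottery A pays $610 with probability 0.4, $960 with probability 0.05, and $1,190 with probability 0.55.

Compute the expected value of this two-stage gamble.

$945.44

EV(A) = 0.4 × 610 + 0.05 × 960 + 0.55 × 1190 = 244 + 48 + 654.5 = 946.5
Branch B: 920 (certain)
Overall = 0.96 × 946.5 + 0.04 × 920 = 908.64 + 36.8 = 945.44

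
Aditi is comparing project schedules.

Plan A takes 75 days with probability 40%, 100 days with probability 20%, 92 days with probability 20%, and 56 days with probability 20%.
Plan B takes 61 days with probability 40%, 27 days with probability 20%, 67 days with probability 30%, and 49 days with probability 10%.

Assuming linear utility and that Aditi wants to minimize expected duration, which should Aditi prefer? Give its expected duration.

Plan B (54.8 days)

Plan A = 0.4 × 75 + 0.2 × 100 + 0.2 × 92 + 0.2 × 56 = 30 + 20 + 18.4 + 11.2 = 79.6
Plan B = 0.4 × 61 + 0.2 × 27 + 0.3 × 67 + 0.1 × 49 = 24.4 + 5.4 + 20.1 + 4.9 = 54.8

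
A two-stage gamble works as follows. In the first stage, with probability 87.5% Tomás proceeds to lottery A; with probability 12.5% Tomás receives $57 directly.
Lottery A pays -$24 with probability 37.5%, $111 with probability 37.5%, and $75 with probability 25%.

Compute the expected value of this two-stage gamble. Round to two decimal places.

EV(A) = 0.375 × (-24) + 0.375 × 111 + 0.25 × 75 = -9 + 41.625 + 18.75 = 51.375
Branch B: 57 (certain)
Overall = 0.875 × 51.375 + 0.125 × 57 = 44.953125 + 7.125 = 52.078125

$52.08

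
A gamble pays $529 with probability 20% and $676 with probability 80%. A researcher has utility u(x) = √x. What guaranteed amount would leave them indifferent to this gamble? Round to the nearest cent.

E[u] = 0.2·√529 + 0.8·√676 = 0.2·23 + 0.8·26 = 25.4
CE = (25.4)² = 645.16

$645.16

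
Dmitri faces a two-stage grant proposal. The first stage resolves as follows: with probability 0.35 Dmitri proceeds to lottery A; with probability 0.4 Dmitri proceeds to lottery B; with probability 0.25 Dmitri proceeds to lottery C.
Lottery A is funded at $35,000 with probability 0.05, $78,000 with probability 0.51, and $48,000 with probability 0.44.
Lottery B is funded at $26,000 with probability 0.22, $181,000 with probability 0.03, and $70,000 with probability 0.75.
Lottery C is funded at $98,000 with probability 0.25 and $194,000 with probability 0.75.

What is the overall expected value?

EV(A) = 0.05 × 35000 + 0.51 × 78000 + 0.44 × 48000 = 1750 + 39780 + 21120 = 62650
EV(B) = 0.22 × 26000 + 0.03 × 181000 + 0.75 × 70000 = 5720 + 5430 + 52500 = 63650
EV(C) = 0.25 × 98000 + 0.75 × 194000 = 24500 + 145500 = 170000
Overall = 0.35 × 62650 + 0.4 × 63650 + 0.25 × 170000 = 21927.5 + 25460 + 42500 = 89887.5

$89,887.50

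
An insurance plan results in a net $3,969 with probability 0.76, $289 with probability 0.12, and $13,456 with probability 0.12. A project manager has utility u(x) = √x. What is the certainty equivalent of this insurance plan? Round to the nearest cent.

$4,075.55

E[u] = 0.76·√3969 + 0.12·√289 + 0.12·√13456 = 0.76·63 + 0.12·17 + 0.12·116 = 63.84
CE = (63.84)² = 4075.5456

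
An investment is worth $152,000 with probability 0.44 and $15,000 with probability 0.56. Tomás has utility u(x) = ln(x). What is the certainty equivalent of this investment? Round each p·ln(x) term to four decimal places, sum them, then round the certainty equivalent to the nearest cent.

E[u] = 0.44·ln(152000) + 0.56·ln(15000) = 5.2499 + 5.3849 = 10.6348
CE = e^10.6348 ≈ 41556.12

$41,556.12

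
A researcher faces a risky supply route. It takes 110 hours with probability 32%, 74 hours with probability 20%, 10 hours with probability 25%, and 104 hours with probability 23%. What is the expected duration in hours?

76.42 hours

EV = 0.32 × 110 + 0.2 × 74 + 0.25 × 10 + 0.23 × 104 = 35.2 + 14.8 + 2.5 + 23.92 = 76.42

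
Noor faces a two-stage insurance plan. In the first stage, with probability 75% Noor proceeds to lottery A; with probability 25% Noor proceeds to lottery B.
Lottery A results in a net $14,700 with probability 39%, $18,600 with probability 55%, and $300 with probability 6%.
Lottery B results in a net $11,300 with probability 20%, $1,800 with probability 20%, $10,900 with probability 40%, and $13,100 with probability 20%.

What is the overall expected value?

EV(A) = 0.39 × 14700 + 0.55 × 18600 + 0.06 × 300 = 5733 + 10230 + 18 = 15981
EV(B) = 0.2 × 11300 + 0.2 × 1800 + 0.4 × 10900 + 0.2 × 13100 = 2260 + 360 + 4360 + 2620 = 9600
Overall = 0.75 × 15981 + 0.25 × 9600 = 11985.75 + 2400 = 14385.75

$14,385.75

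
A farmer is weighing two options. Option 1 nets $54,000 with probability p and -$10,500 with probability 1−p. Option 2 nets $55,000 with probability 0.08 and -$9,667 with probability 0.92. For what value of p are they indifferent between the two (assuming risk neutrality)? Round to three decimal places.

EV(Option 2) = 0.08 × 55000 + 0.92 × (-9667) = 4400 − 8893.64 = -4493.64
p·54000 + (1−p)·(-10500) = -4493.64
64500p − 10500 = -4493.64
p = (-4493.64 + 10500) / 64500

p = 0.093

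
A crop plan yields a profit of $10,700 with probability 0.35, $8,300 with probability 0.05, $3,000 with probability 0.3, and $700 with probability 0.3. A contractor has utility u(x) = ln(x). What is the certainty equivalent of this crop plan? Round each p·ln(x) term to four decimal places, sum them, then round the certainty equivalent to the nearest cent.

$3,183.38

E[u] = 0.35·ln(10700) + 0.05·ln(8300) + 0.3·ln(3000) + 0.3·ln(700) = 3.2473 + 0.4512 + 2.4019 + 1.9653 = 8.0657
CE = e^8.0657 ≈ 3183.38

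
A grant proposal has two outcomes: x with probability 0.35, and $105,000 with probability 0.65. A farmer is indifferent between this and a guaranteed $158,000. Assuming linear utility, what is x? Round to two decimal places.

0.35·x + 0.65·105000 = 158000
0.35·x = 158000 − 68250 = 89750
x = 89750 / 0.35 = 256428.5714

x = $256,428.57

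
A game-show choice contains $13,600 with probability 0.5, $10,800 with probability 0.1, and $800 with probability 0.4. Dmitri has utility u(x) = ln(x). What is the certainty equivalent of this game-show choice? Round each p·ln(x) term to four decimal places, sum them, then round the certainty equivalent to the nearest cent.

E[u] = 0.5·ln(13600) + 0.1·ln(10800) + 0.4·ln(800) = 4.7589 + 0.9287 + 2.6738 = 8.3614
CE = e^8.3614 ≈ 4278.68

$4,278.68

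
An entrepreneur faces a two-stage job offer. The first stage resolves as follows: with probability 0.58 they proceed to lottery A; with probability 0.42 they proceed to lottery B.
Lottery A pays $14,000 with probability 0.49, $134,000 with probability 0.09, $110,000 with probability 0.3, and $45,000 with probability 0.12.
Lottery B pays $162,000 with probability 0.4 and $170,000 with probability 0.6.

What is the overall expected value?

EV(A) = 0.49 × 14000 + 0.09 × 134000 + 0.3 × 110000 + 0.12 × 45000 = 6860 + 12060 + 33000 + 5400 = 57320
EV(B) = 0.4 × 162000 + 0.6 × 170000 = 64800 + 102000 = 166800
Overall = 0.58 × 57320 + 0.42 × 166800 = 33245.6 + 70056 = 103301.6

$103,301.60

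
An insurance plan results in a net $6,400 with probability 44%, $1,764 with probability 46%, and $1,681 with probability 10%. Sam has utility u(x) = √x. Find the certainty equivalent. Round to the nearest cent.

E[u] = 0.44·√6400 + 0.46·√1764 + 0.1·√1681 = 0.44·80 + 0.46·42 + 0.1·41 = 58.62
CE = (58.62)² = 3436.3044

$3,436.30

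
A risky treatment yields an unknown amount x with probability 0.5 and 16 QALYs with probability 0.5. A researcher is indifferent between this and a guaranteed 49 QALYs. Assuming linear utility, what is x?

0.5·x + 0.5·16 = 49
0.5·x = 49 − 8 = 41
x = 41 / 0.5 = 82

x = 82 QALYs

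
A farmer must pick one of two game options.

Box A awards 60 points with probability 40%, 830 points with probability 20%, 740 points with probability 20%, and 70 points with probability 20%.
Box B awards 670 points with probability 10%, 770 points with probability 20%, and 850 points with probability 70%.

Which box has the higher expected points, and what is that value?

Box A = 0.4 × 60 + 0.2 × 830 + 0.2 × 740 + 0.2 × 70 = 24 + 166 + 148 + 14 = 352
Box B = 0.1 × 670 + 0.2 × 770 + 0.7 × 850 = 67 + 154 + 595 = 816

Box B (816 points)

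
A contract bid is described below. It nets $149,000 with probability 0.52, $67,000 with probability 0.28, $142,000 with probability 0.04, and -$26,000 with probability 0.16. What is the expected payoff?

$97,760

EV = 0.52 × 149000 + 0.28 × 67000 + 0.04 × 142000 + 0.16 × (-26000) = 77480 + 18760 + 5680 − 4160 = 97760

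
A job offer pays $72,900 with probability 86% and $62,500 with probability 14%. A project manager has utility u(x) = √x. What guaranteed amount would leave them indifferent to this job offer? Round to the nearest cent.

E[u] = 0.86·√72900 + 0.14·√62500 = 0.86·270 + 0.14·250 = 267.2
CE = (267.2)² = 71395.84

$71,395.84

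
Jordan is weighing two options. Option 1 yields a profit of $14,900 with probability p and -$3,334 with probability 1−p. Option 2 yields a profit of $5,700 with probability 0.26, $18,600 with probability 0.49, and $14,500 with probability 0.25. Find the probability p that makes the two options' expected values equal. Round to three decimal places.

EV(Option 2) = 0.26 × 5700 + 0.49 × 18600 + 0.25 × 14500 = 1482 + 9114 + 3625 = 14221
p·14900 + (1−p)·(-3334) = 14221
18234p − 3334 = 14221
p = (14221 + 3334) / 18234

p = 0.963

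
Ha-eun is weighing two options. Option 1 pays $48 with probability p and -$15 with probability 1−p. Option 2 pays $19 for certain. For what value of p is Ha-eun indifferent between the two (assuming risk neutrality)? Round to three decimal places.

p = 0.540

p·48 + (1−p)·(-15) = 19
63p − 15 = 19
p = (19 + 15) / 63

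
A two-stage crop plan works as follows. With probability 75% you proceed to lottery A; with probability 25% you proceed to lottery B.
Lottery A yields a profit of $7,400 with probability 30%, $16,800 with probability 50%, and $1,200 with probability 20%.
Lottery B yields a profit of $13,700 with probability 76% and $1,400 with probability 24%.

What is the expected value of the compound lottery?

EV(A) = 0.3 × 7400 + 0.5 × 16800 + 0.2 × 1200 = 2220 + 8400 + 240 = 10860
EV(B) = 0.76 × 13700 + 0.24 × 1400 = 10412 + 336 = 10748
Overall = 0.75 × 10860 + 0.25 × 10748 = 8145 + 2687 = 10832

$10,832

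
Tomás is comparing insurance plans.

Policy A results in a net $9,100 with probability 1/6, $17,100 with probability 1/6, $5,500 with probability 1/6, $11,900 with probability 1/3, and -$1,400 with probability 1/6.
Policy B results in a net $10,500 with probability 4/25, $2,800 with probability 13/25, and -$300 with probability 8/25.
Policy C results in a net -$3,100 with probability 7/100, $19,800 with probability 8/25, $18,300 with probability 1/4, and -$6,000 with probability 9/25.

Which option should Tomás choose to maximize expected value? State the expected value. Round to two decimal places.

Policy A = 1/6 × 9100 + 1/6 × 17100 + 1/6 × 5500 + 1/3 × 11900 + 1/6 × (-1400) = 1516.6667 + 2850 + 916.6667 + 3966.6667 − 233.3333 = 9016.6667
Policy B = 4/25 × 10500 + 13/25 × 2800 + 8/25 × (-300) = 1680 + 1456 − 96 = 3040
Policy C = 7/100 × (-3100) + 8/25 × 19800 + 1/4 × 18300 + 9/25 × (-6000) = -217 + 6336 + 4575 − 2160 = 8534

Policy A ($9,016.67)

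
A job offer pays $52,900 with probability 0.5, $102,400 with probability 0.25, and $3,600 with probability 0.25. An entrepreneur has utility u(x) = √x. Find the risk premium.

$8,850

E[u] = 0.5·√52900 + 0.25·√102400 + 0.25·√3600 = 0.5·230 + 0.25·320 + 0.25·60 = 210
CE = (210)² = 44100
Risk premium = EV − CE = 52950 − 44100 = 8850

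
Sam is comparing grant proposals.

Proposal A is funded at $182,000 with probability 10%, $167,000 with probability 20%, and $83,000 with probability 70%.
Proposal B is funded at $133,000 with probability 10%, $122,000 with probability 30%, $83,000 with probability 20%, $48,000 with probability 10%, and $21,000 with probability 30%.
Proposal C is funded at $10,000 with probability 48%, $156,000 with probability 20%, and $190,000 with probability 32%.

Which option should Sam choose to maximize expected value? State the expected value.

Proposal A ($109,700)

Proposal A = 0.1 × 182000 + 0.2 × 167000 + 0.7 × 83000 = 18200 + 33400 + 58100 = 109700
Proposal B = 0.1 × 133000 + 0.3 × 122000 + 0.2 × 83000 + 0.1 × 48000 + 0.3 × 21000 = 13300 + 36600 + 16600 + 4800 + 6300 = 77600
Proposal C = 0.48 × 10000 + 0.2 × 156000 + 0.32 × 190000 = 4800 + 31200 + 60800 = 96800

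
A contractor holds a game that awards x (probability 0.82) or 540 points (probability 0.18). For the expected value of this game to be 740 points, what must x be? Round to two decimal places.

0.82·x + 0.18·540 = 740
0.82·x = 740 − 97.2 = 642.8
x = 642.8 / 0.82 = 783.9024

x = 783.90 points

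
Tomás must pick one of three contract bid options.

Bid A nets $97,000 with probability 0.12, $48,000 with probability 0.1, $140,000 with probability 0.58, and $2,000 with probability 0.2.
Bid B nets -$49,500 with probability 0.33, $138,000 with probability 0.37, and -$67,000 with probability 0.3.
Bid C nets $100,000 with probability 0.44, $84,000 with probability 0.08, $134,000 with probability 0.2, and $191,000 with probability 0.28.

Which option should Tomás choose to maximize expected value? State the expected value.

Bid C ($131,000)

Bid A = 0.12 × 97000 + 0.1 × 48000 + 0.58 × 140000 + 0.2 × 2000 = 11640 + 4800 + 81200 + 400 = 98040
Bid B = 0.33 × (-49500) + 0.37 × 138000 + 0.3 × (-67000) = -16335 + 51060 − 20100 = 14625
Bid C = 0.44 × 100000 + 0.08 × 84000 + 0.2 × 134000 + 0.28 × 191000 = 44000 + 6720 + 26800 + 53480 = 131000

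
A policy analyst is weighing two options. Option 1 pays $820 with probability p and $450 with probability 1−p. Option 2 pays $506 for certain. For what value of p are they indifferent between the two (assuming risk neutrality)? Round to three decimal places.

p·820 + (1−p)·450 = 506
370p + 450 = 506
p = (506 − 450) / 370

p = 0.151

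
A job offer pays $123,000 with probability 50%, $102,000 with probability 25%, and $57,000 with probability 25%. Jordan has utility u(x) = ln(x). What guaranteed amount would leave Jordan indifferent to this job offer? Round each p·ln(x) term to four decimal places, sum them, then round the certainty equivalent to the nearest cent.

E[u] = 0.5·ln(123000) + 0.25·ln(102000) + 0.25·ln(57000) = 5.8600 + 2.8832 + 2.7377 = 11.4809
CE = e^11.4809 ≈ 96848.19

$96,848.19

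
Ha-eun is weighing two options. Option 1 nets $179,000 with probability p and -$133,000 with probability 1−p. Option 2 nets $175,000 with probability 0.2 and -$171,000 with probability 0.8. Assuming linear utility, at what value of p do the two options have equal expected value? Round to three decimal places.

p = 0.100

EV(Option 2) = 0.2 × 175000 + 0.8 × (-171000) = 35000 − 136800 = -101800
p·179000 + (1−p)·(-133000) = -101800
312000p − 133000 = -101800
p = (-101800 + 133000) / 312000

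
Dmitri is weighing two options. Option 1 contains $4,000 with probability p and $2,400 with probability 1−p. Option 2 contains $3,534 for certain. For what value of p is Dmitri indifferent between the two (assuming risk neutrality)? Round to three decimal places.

p·4000 + (1−p)·2400 = 3534
1600p + 2400 = 3534
p = (3534 − 2400) / 1600

p = 0.709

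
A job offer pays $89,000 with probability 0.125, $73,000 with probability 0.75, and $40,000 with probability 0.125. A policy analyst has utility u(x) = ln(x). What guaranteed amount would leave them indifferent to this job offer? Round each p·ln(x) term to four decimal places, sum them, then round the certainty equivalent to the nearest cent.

$69,410.96

E[u] = 0.125·ln(89000) + 0.75·ln(73000) + 0.125·ln(40000) = 1.4245 + 8.3987 + 1.3246 = 11.1478
CE = e^11.1478 ≈ 69410.96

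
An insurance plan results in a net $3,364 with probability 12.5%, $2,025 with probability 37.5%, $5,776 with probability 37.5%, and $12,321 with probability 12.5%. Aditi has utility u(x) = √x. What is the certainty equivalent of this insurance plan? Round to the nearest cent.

$4,422.25

E[u] = 0.125·√3364 + 0.375·√2025 + 0.375·√5776 + 0.125·√12321 = 0.125·58 + 0.375·45 + 0.375·76 + 0.125·111 = 66.5
CE = (66.5)² = 4422.25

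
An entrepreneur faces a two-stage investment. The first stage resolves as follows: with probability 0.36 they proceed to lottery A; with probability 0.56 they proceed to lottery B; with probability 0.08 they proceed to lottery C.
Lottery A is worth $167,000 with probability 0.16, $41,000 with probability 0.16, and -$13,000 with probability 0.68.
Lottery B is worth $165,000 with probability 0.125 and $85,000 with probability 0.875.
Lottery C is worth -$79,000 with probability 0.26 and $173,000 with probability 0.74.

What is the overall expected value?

EV(A) = 0.16 × 167000 + 0.16 × 41000 + 0.68 × (-13000) = 26720 + 6560 − 8840 = 24440
EV(B) = 0.125 × 165000 + 0.875 × 85000 = 20625 + 74375 = 95000
EV(C) = 0.26 × (-79000) + 0.74 × 173000 = -20540 + 128020 = 107480
Overall = 0.36 × 24440 + 0.56 × 95000 + 0.08 × 107480 = 8798.4 + 53200 + 8598.4 = 70596.8

$70,596.80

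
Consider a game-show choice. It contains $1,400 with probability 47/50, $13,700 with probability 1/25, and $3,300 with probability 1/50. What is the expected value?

EV = 47/50 × 1400 + 1/25 × 13700 + 1/50 × 3300 = 1316 + 548 + 66 = 1930

$1,930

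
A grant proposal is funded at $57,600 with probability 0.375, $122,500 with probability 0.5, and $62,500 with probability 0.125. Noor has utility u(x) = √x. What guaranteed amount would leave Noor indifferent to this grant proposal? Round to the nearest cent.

$87,764.06

E[u] = 0.375·√57600 + 0.5·√122500 + 0.125·√62500 = 0.375·240 + 0.5·350 + 0.125·250 = 296.25
CE = (296.25)² = 87764.0625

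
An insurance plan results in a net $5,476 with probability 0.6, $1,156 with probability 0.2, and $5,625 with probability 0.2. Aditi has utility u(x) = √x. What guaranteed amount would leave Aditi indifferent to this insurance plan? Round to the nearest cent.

E[u] = 0.6·√5476 + 0.2·√1156 + 0.2·√5625 = 0.6·74 + 0.2·34 + 0.2·75 = 66.2
CE = (66.2)² = 4382.44

$4,382.44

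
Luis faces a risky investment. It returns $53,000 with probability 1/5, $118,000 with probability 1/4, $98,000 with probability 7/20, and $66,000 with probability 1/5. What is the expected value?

$87,600

EV = 1/5 × 53000 + 1/4 × 118000 + 7/20 × 98000 + 1/5 × 66000 = 10600 + 29500 + 34300 + 13200 = 87600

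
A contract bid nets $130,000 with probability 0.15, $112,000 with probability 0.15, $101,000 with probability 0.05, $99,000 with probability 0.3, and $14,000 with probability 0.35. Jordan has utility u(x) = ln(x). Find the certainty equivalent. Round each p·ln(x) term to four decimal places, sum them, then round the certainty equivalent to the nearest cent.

$53,029.31

E[u] = 0.15·ln(130000) + 0.15·ln(112000) + 0.05·ln(101000) + 0.3·ln(99000) + 0.35·ln(14000) = 1.7663 + 1.7439 + 0.5761 + 3.4509 + 3.3414 = 10.8786
CE = e^10.8786 ≈ 53029.31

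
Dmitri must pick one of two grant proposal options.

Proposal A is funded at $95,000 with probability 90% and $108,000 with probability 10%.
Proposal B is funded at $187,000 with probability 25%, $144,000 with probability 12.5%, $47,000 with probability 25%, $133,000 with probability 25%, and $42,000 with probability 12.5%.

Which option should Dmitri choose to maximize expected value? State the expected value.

Proposal A = 0.9 × 95000 + 0.1 × 108000 = 85500 + 10800 = 96300
Proposal B = 0.25 × 187000 + 0.125 × 144000 + 0.25 × 47000 + 0.25 × 133000 + 0.125 × 42000 = 46750 + 18000 + 11750 + 33250 + 5250 = 115000

Proposal B ($115,000)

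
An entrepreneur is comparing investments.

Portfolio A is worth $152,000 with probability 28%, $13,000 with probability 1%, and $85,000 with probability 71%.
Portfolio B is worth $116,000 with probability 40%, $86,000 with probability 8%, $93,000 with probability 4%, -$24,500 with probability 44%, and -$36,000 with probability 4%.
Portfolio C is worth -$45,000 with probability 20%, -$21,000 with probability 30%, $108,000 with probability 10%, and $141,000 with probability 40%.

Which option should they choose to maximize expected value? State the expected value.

Portfolio A ($103,040)

Portfolio A = 0.28 × 152000 + 0.01 × 13000 + 0.71 × 85000 = 42560 + 130 + 60350 = 103040
Portfolio B = 0.4 × 116000 + 0.08 × 86000 + 0.04 × 93000 + 0.44 × (-24500) + 0.04 × (-36000) = 46400 + 6880 + 3720 − 10780 − 1440 = 44780
Portfolio C = 0.2 × (-45000) + 0.3 × (-21000) + 0.1 × 108000 + 0.4 × 141000 = -9000 − 6300 + 10800 + 56400 = 51900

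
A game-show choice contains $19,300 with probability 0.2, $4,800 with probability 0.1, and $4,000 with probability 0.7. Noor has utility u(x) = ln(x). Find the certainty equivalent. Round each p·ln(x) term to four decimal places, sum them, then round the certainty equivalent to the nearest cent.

$5,580.31

E[u] = 0.2·ln(19300) + 0.1·ln(4800) + 0.7·ln(4000) = 1.9736 + 0.8476 + 5.8058 = 8.6270
CE = e^8.6270 ≈ 5580.31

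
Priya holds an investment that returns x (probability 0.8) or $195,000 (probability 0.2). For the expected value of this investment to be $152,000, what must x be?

0.8·x + 0.2·195000 = 152000
0.8·x = 152000 − 39000 = 113000
x = 113000 / 0.8 = 141250

x = $141,250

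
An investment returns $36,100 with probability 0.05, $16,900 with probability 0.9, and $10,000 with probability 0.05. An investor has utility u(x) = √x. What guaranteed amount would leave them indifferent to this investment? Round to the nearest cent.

E[u] = 0.05·√36100 + 0.9·√16900 + 0.05·√10000 = 0.05·190 + 0.9·130 + 0.05·100 = 131.5
CE = (131.5)² = 17292.25

$17,292.25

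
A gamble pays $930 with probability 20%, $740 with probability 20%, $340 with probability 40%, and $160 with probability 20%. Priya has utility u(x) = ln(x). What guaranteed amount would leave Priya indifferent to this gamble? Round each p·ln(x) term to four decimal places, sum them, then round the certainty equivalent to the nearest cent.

$417.76

E[u] = 0.2·ln(930) + 0.2·ln(740) + 0.4·ln(340) + 0.2·ln(160) = 1.3670 + 1.3213 + 2.3316 + 1.0150 = 6.0349
CE = e^6.0349 ≈ 417.76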